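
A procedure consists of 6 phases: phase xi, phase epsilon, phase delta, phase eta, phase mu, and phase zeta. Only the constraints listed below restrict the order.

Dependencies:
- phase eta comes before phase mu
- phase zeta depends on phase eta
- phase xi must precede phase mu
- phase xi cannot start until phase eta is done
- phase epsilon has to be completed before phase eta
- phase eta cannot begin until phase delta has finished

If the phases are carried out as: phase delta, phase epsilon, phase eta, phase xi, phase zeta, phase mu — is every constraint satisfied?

Yes

Going through the constraints one by one, each required predecessor appears earlier in the sequence than its dependent — e.g. phase eta (position 3) is before phase mu (position 6), as required.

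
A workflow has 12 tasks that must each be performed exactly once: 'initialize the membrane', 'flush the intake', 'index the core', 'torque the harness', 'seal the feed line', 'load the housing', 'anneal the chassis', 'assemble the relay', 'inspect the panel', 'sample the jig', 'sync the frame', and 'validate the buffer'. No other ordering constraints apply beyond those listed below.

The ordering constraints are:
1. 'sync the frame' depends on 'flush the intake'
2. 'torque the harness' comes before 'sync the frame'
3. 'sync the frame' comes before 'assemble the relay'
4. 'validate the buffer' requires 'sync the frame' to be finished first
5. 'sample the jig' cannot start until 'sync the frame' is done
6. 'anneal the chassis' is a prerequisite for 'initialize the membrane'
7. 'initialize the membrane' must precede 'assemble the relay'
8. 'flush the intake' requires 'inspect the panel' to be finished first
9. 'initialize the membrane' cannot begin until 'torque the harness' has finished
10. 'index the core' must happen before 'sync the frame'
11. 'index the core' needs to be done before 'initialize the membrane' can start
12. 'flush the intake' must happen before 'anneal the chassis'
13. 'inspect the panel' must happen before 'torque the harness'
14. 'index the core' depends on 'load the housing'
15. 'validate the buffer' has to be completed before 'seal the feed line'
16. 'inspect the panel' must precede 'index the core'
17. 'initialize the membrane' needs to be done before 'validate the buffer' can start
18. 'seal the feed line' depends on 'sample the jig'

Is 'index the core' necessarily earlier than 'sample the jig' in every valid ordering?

Yes

Following the dependencies: 'index the core' → 'sync the frame' → 'sample the jig'.
That forces 'index the core' before 'sample the jig' in every valid schedule.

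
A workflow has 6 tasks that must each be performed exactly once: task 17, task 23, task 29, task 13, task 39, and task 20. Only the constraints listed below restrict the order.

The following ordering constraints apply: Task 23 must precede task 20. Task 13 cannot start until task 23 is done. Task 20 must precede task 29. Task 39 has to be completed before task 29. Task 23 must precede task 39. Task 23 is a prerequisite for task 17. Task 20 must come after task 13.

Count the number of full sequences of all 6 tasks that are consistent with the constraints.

Task 23 is the only task with nothing required before it, so every ordering starts there.
Counting all ways to extend the partial order to a total order gives 15.

15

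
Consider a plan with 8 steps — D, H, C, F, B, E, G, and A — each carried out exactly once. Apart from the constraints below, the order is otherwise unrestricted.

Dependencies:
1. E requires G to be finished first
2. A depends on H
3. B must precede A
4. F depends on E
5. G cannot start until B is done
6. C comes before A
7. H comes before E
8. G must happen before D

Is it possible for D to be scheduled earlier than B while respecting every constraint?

The constraints give a chain B → G → D, which forces B before D.
So no valid ordering can have D before B.

No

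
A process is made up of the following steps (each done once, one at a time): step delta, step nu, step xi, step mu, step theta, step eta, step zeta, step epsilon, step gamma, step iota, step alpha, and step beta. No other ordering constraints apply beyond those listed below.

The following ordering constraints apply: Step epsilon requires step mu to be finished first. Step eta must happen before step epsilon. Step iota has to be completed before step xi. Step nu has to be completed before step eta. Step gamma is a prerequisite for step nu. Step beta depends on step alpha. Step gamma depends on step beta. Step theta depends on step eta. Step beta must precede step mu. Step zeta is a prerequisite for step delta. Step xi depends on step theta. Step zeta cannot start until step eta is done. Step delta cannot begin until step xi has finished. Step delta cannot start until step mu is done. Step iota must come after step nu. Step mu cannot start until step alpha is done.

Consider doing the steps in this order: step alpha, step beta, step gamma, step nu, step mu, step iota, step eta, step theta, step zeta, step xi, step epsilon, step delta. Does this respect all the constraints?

Going through the constraints one by one, each required predecessor appears earlier in the sequence than its dependent — e.g. step mu (position 5) is before step delta (position 12), as required.

Yes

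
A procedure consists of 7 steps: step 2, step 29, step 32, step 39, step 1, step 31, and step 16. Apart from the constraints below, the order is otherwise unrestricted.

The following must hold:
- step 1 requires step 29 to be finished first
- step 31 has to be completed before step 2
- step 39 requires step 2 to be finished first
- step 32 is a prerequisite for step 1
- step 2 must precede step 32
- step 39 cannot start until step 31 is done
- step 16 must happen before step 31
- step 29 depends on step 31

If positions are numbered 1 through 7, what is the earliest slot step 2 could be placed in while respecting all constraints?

Working backwards through the constraints from step 2, its full set of required predecessors is step 31, step 16 — 2 of them.
So at minimum 2 steps come before step 2, putting step 2 no earlier than position 3. That position is achievable by scheduling exactly those predecessors first.

3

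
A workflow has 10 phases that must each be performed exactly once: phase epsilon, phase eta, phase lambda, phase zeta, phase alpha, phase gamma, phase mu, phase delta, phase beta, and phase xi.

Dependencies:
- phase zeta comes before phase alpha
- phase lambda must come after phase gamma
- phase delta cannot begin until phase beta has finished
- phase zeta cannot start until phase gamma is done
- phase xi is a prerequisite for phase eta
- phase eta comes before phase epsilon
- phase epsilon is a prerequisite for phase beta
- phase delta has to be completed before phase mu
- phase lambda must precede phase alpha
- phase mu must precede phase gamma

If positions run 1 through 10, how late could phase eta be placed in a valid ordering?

2

Every phase that must follow phase eta has to come after it. Tracing all chains starting from phase eta, those phases are: phase epsilon, phase lambda, phase zeta, phase alpha, phase gamma, phase mu, phase delta, phase beta — 8 in total.
So at least 8 phases follow phase eta, putting phase eta no later than position 2. That position is achievable by scheduling everything else first.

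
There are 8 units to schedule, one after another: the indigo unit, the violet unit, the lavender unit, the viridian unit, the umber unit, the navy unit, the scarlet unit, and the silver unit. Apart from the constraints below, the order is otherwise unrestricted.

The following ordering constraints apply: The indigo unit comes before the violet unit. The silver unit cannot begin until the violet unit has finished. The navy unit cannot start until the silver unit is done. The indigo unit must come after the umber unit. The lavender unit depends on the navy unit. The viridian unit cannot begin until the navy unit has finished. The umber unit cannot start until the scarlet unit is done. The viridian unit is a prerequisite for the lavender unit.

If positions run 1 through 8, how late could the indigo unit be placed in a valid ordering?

Following every chain forward from the indigo unit, the units that must come later are the violet unit, the lavender unit, the viridian unit, the navy unit, the silver unit — 5 of them.
With 5 mandatory successors out of 8 units total, the latest slot for the indigo unit is 8−5 = 3, and it's reachable by doing all non-successors before the indigo unit.

3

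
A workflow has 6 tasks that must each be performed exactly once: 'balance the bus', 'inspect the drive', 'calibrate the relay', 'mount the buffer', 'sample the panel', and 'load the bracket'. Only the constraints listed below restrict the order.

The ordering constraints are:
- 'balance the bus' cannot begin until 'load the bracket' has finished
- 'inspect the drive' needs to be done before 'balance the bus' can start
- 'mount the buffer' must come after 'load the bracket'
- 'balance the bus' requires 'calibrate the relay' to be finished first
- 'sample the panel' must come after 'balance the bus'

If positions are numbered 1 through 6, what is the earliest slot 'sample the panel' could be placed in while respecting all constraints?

5

Every task that must precede 'sample the panel' has to come before it. Tracing all chains that end at 'sample the panel', those tasks are: 'balance the bus', 'inspect the drive', 'calibrate the relay', 'load the bracket' — 4 in total.
So at minimum 4 tasks come before 'sample the panel', putting 'sample the panel' no earlier than position 5. That position is achievable by scheduling exactly those predecessors first.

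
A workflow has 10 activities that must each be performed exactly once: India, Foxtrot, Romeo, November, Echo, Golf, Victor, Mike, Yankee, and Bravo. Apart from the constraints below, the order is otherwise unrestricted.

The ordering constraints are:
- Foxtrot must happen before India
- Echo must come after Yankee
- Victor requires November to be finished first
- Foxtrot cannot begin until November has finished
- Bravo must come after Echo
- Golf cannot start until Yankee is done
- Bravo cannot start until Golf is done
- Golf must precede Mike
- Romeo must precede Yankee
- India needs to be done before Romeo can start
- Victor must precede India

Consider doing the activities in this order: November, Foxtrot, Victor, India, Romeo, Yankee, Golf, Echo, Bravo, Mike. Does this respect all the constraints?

Yes

Every stated constraint is respected: Golf sits at position 7, ahead of Mike at position 10, and each of the other listed pairs likewise has the predecessor earlier in the sequence.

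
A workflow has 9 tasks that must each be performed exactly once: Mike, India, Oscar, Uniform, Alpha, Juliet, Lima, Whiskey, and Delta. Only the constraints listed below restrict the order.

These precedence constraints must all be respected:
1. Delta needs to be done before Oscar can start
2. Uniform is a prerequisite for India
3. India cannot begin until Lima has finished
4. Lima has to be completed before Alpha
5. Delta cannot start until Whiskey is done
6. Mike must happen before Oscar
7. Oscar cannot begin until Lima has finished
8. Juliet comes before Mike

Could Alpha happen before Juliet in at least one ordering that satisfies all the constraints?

The constraints leave Alpha and Juliet unordered relative to each other; nothing requires Juliet earlier.
That means at least one valid schedule has Alpha before Juliet.

Yes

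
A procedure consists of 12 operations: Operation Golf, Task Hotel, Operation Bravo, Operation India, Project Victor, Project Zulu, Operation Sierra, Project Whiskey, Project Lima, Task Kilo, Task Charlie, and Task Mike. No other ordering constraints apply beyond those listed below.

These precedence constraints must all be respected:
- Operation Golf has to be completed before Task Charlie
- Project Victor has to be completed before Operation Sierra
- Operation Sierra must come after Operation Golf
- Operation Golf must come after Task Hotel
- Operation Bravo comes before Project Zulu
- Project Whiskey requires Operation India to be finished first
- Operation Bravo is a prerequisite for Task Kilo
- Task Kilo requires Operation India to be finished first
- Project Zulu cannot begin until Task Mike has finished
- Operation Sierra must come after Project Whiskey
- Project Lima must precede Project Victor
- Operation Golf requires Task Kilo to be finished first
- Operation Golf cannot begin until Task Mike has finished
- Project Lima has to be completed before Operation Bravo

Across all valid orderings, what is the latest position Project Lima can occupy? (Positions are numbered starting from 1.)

Every operation that must follow Project Lima has to come after it. Tracing all chains starting from Project Lima, those operations are: Operation Golf, Operation Bravo, Project Victor, Project Zulu, Operation Sierra, Task Kilo, Task Charlie — 7 in total.
With 7 mandatory successors out of 12 operations total, the latest slot for Project Lima is 12−7 = 5, and it's reachable by doing all non-successors before Project Lima.

5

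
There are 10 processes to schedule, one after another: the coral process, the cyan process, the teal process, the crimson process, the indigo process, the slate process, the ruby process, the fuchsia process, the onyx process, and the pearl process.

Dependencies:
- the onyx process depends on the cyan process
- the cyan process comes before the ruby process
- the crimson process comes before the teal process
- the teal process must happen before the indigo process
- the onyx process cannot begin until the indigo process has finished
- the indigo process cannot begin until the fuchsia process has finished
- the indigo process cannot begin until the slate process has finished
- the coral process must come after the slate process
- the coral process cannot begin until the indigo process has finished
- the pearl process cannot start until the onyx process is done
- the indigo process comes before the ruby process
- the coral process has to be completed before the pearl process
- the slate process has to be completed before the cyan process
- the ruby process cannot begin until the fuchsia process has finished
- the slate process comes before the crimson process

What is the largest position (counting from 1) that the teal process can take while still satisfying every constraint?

5

The processes that are forced after the teal process, directly or by a chain of constraints, are the coral process, the indigo process, the ruby process, the onyx process, the pearl process. That's 5 processes.
With 5 mandatory successors out of 10 processes total, the latest slot for the teal process is 10−5 = 5, and it's reachable by doing all non-successors before the teal process.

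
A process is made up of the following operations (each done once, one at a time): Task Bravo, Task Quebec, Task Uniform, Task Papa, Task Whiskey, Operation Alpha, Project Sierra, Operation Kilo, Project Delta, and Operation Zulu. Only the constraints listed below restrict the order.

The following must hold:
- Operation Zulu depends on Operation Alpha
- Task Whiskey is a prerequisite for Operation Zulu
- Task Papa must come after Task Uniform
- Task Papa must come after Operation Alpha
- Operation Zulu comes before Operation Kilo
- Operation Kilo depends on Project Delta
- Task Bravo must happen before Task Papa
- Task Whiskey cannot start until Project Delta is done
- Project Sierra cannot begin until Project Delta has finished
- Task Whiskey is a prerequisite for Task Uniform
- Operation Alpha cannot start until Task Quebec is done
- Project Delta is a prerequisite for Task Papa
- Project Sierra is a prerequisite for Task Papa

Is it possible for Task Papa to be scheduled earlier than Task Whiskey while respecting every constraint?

No

There is a dependency chain Task Whiskey → Task Uniform → Task Papa, so Task Papa always comes after Task Whiskey.
Hence Task Papa can never be scheduled before Task Whiskey.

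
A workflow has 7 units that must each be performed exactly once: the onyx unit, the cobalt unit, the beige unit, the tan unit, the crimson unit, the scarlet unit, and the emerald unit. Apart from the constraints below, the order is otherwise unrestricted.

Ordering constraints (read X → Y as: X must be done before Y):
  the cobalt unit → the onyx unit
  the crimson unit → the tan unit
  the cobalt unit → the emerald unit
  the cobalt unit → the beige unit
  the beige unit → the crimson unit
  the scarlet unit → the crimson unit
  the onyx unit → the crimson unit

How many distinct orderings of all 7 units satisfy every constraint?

2 units have no prerequisites (the cobalt unit, the scarlet unit), so any of them could come first.
Counting all ways to extend the partial order to a total order gives 46.

46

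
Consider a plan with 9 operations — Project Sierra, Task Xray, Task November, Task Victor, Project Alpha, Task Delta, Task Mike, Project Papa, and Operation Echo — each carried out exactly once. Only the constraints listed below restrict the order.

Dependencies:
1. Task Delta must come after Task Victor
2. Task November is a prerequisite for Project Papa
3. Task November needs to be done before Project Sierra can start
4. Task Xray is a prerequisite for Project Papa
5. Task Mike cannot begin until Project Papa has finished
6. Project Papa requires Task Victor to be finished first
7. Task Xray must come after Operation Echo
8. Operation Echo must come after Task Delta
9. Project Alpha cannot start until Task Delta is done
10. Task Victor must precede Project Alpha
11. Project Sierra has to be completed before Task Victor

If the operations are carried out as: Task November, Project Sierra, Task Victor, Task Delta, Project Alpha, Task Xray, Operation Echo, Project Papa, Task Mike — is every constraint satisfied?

In the proposed order, Task Xray appears before Operation Echo.
Since Operation Echo is required before Task Xray, the ordering is invalid.

No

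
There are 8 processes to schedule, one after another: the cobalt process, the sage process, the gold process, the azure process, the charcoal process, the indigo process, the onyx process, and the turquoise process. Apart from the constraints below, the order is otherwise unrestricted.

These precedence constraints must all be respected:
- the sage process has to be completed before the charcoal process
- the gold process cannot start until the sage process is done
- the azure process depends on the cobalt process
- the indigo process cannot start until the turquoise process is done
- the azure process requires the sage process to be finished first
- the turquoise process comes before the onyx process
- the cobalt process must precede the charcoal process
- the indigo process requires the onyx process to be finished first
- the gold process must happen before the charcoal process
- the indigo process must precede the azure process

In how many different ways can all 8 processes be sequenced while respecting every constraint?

The processes with no prerequisites are the cobalt process, the sage process, the turquoise process; any of them can be placed first.
Systematically extending each partial ordering one process at a time and counting, there are 185 complete orderings.

185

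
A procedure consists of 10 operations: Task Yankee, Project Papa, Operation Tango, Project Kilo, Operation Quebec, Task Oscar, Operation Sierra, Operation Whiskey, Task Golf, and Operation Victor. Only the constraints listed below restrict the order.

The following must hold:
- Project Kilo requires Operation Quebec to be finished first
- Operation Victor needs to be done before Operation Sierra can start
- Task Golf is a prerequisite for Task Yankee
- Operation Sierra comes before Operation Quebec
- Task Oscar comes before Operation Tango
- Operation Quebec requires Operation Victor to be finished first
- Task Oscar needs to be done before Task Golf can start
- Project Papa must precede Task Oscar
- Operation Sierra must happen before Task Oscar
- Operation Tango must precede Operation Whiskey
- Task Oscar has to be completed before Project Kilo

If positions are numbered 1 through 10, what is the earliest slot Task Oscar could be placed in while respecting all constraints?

The operations that are forced before Task Oscar, directly or transitively, are Project Papa, Operation Sierra, Operation Victor. That's 3 operations.
With 3 mandatory predecessors, the earliest Task Oscar can sit is position 3+1 = 4, and placing just those 3 first achieves it.

4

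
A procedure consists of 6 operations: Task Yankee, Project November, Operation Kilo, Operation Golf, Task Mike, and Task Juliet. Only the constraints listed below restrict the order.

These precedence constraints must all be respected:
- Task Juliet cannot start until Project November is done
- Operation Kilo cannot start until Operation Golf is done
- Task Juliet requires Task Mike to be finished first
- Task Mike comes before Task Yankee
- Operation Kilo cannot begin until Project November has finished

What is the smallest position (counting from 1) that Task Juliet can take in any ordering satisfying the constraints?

3

Working backwards through the constraints from Task Juliet, its full set of required predecessors is Project November, Task Mike — 2 of them.
With 2 mandatory predecessors, the earliest Task Juliet can sit is position 2+1 = 3, and placing just those 2 first achieves it.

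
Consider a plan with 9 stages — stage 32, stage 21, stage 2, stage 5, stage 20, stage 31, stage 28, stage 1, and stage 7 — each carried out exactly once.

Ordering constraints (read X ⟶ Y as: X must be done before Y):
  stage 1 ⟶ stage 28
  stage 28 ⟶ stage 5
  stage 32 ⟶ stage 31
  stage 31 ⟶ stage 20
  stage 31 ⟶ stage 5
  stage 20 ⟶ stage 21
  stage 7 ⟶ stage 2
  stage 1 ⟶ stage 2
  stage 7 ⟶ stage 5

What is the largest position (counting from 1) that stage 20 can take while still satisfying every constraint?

Following the constraints forward from stage 20, its only required successor is stage 21.
So at least 1 stage follows stage 20, putting stage 20 no later than position 8. That position is achievable by scheduling everything else first.

8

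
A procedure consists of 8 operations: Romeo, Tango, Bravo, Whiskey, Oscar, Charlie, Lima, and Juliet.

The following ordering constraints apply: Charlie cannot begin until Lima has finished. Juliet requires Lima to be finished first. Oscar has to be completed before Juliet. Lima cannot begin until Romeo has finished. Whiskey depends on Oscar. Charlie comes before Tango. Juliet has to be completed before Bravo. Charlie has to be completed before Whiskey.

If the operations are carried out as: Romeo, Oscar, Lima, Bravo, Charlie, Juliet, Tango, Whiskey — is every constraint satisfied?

The sequence places Bravo ahead of Juliet.
Since Juliet is required before Bravo, the ordering is invalid.

No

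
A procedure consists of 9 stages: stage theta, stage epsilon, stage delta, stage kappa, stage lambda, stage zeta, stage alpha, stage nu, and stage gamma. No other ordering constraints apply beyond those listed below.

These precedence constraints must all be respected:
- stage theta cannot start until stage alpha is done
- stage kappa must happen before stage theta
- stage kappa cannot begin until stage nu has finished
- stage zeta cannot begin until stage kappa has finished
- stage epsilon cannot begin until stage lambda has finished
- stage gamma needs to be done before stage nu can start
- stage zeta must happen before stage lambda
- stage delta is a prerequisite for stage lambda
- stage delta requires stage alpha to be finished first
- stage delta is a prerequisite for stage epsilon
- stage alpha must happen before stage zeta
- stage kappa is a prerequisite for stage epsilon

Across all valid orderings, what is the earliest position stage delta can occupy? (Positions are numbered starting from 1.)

2

Working backwards through the constraints from stage delta, its only required predecessor is stage alpha.
With 1 mandatory predecessor, the earliest stage delta can sit is position 1+1 = 2, and placing just that one first achieves it.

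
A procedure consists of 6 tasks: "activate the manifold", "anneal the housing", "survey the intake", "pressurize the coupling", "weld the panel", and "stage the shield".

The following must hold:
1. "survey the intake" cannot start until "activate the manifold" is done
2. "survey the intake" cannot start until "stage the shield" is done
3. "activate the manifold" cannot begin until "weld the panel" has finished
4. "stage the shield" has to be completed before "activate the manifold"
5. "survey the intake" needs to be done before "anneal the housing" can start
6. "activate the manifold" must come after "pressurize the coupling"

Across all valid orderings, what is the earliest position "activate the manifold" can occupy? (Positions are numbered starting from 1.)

Every task that must precede "activate the manifold" has to come before it. Tracing all chains that end at "activate the manifold", those tasks are: "pressurize the coupling", "weld the panel", "stage the shield" — 3 in total.
With 3 mandatory predecessors, the earliest "activate the manifold" can sit is position 3+1 = 4, and placing just those 3 first achieves it.

4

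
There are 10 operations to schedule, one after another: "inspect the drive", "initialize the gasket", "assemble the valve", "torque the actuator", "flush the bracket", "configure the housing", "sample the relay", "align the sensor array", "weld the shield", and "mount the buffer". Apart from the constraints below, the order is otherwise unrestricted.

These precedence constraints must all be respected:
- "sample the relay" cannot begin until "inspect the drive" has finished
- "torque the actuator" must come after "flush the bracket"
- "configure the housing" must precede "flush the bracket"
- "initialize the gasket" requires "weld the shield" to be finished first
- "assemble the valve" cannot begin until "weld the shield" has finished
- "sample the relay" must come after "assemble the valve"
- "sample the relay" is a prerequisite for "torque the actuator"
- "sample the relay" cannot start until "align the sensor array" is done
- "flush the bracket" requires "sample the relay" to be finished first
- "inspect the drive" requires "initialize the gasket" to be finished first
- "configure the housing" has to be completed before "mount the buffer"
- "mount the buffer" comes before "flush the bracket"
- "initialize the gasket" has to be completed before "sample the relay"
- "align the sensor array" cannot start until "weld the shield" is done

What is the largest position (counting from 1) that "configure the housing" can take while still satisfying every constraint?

Every operation that must follow "configure the housing" has to come after it. Tracing all chains starting from "configure the housing", those operations are: "torque the actuator", "flush the bracket", "mount the buffer" — 3 in total.
So at least 3 operations follow "configure the housing", putting "configure the housing" no later than position 7. That position is achievable by scheduling everything else first.

7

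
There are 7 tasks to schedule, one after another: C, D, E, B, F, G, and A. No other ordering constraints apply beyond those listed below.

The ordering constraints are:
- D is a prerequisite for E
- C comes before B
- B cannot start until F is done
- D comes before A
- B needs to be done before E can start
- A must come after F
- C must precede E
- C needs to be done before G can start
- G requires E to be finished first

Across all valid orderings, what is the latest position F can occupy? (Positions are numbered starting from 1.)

The tasks that are forced after F, directly or by a chain of constraints, are E, B, G, A. That's 4 tasks.
So at least 4 tasks follow F, putting F no later than position 3. That position is achievable by scheduling everything else first.

3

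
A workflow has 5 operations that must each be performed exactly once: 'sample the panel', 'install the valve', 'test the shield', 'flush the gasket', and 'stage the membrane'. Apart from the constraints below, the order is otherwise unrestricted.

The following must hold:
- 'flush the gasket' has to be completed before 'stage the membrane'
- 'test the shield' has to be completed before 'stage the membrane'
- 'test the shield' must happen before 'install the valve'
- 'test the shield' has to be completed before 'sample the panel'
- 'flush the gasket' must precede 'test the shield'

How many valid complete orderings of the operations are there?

Only 'flush the gasket' has no prerequisites, so it must go first.
Enumerating by repeatedly choosing an available operation (one whose prerequisites are all placed) gives 6 distinct complete orderings.

6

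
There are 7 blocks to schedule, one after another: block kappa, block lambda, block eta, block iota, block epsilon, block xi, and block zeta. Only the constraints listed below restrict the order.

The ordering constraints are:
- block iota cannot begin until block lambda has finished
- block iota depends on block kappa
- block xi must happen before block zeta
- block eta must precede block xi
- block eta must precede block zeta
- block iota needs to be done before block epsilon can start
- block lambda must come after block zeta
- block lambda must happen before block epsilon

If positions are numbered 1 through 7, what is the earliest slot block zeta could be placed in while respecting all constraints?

3

Working backwards through the constraints from block zeta, its full set of required predecessors is block eta, block xi — 2 of them.
So at minimum 2 blocks come before block zeta, putting block zeta no earlier than position 3. That position is achievable by scheduling exactly those predecessors first.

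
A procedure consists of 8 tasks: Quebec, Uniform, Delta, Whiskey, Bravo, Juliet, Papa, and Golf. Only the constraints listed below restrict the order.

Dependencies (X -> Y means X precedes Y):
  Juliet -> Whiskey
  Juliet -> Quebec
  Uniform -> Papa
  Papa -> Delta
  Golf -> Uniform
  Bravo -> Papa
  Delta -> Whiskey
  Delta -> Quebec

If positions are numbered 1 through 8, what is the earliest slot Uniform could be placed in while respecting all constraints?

The only task forced before Uniform (directly or transitively) is Golf.
So at minimum 1 task comes before Uniform, putting Uniform no earlier than position 2. That position is achievable by scheduling exactly that predecessor first.

2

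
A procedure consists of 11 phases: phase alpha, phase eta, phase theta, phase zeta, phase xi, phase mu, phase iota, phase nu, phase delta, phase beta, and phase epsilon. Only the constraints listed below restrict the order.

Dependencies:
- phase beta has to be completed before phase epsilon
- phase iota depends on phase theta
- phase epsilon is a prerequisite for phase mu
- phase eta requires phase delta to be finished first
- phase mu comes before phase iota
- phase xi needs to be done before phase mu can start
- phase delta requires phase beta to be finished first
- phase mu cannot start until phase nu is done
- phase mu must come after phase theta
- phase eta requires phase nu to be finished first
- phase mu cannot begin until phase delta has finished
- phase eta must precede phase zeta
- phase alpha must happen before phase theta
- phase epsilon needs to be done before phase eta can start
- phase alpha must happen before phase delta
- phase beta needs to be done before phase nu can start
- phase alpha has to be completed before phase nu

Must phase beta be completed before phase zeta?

Yes

Following the dependencies: phase beta → phase delta → phase eta → phase zeta.
That forces phase beta before phase zeta in every valid schedule.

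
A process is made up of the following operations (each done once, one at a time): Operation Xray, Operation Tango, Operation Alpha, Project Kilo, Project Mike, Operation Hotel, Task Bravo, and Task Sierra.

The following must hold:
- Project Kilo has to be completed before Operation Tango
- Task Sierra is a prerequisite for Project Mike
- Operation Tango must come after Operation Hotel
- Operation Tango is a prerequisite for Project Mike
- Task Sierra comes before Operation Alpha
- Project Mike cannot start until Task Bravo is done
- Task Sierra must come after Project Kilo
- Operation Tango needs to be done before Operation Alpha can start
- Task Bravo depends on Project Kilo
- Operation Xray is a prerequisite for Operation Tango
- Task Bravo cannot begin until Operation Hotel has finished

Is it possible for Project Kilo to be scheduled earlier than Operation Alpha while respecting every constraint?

Yes

The constraints force Project Kilo before Operation Alpha, so yes — every valid ordering has Project Kilo earlier.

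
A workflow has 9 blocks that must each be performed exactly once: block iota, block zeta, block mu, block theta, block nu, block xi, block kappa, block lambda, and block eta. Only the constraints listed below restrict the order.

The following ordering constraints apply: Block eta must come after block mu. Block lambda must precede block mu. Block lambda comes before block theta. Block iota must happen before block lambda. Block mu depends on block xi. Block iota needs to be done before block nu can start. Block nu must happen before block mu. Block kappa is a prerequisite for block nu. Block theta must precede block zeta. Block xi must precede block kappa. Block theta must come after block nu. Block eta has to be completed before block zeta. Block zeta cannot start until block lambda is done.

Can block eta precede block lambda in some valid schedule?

The constraints give a chain block lambda → block mu → block eta, which forces block lambda before block eta.
Hence block eta can never be scheduled before block lambda.

No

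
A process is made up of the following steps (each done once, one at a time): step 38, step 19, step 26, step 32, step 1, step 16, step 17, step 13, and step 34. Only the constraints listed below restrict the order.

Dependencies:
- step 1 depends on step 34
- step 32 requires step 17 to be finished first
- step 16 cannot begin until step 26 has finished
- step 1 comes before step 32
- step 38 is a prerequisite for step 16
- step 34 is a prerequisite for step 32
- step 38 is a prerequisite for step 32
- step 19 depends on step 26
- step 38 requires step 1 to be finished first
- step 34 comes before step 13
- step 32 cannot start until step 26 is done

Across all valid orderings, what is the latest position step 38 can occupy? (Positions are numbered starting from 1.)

7

Every step that must follow step 38 has to come after it. Tracing all chains starting from step 38, those steps are: step 32, step 16 — 2 in total.
So at least 2 steps follow step 38, putting step 38 no later than position 7. That position is achievable by scheduling everything else first.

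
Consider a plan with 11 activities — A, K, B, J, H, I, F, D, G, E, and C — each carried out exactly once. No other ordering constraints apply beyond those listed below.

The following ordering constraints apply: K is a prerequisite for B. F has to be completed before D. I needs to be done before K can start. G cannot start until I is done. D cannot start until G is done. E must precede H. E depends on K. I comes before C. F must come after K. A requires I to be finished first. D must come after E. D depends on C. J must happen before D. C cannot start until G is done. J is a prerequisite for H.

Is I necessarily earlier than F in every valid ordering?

Chaining the stated constraints: I → K → F.
That forces I before F in every valid schedule.

Yes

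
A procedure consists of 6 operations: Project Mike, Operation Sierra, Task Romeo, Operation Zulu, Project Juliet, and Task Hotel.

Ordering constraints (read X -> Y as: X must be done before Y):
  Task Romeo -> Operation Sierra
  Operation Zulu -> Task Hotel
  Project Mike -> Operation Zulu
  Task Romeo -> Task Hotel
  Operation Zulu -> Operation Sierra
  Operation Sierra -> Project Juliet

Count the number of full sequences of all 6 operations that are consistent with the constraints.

9

The operations with no prerequisites are Project Mike, Task Romeo; any of them can be placed first.
Enumerating by repeatedly choosing an available operation (one whose prerequisites are all placed) gives 9 distinct complete orderings.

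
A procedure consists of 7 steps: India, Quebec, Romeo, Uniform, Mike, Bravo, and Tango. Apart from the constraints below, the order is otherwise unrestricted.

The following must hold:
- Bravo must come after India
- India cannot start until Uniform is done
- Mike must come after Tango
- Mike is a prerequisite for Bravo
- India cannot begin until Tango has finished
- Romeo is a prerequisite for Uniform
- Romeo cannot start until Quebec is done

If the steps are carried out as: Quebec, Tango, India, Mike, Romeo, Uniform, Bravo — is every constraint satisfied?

In the proposed order, India appears before Uniform.
But one of the constraints requires Uniform before India, so this ordering violates it.

No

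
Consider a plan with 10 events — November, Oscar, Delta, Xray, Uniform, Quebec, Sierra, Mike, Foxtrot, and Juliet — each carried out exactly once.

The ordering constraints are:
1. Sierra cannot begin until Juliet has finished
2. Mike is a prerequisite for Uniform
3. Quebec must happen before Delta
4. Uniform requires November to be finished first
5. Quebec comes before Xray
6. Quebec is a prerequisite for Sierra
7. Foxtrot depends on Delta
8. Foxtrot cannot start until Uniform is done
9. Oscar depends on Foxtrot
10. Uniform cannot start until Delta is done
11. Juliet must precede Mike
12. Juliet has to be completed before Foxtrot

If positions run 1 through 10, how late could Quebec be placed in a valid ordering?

Following every chain forward from Quebec, the events that must come later are Oscar, Delta, Xray, Uniform, Sierra, Foxtrot — 6 of them.
With 6 mandatory successors out of 10 events total, the latest slot for Quebec is 10−6 = 4, and it's reachable by doing all non-successors before Quebec.

4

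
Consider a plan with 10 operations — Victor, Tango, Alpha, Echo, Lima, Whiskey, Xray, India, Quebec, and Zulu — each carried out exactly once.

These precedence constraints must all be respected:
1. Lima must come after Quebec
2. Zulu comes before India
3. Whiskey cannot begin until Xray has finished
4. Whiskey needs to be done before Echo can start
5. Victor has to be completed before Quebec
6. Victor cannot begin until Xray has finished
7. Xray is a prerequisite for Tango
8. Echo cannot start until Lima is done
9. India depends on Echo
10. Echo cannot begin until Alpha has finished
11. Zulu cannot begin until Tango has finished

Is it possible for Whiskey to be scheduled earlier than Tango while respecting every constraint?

No chain of constraints runs from Tango to Whiskey, so Tango is not required to come first.
That means at least one valid schedule has Whiskey before Tango.

Yes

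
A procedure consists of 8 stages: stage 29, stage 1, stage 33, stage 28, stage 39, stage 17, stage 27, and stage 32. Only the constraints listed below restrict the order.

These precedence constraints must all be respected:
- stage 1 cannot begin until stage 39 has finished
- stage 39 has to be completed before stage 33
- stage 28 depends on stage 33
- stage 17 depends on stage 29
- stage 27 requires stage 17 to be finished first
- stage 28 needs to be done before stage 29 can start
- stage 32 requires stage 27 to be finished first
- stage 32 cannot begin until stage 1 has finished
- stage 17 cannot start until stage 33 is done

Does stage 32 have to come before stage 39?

In fact the dependencies run the other way: stage 39 → stage 1 → stage 32.
So stage 32 never precedes stage 39.

No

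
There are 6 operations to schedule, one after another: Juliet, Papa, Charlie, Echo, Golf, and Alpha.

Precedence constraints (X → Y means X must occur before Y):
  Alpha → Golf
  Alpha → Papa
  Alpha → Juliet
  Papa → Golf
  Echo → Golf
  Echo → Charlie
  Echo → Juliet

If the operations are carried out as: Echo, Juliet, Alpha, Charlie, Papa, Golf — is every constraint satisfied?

The sequence places Juliet ahead of Alpha.
That contradicts the constraint that Alpha must precede Juliet.

No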